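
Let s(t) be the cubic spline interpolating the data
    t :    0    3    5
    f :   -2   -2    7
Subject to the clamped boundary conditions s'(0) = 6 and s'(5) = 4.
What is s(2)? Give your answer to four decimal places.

-1.4000

Put m_i = s'' at the i-th knot. Here h = (3, 2) and Δ = (0, 9/2), so the interior equations h_(i-1)·m_(i-1) + 2(h_(i-1)+h_i)·m_i + h_i·m_(i+1) = 6(Δ_i − Δ_(i-1)) read
  3·m_0 + 10·m_1 + 2·m_2 = 6(Δ_1 - Δ_0) = 27
Clamped end conditions give two more equations: 2h_0·m_0 + h_0·m_1 = 6(Δ_0 - s'(0)) = -36 and h_1·m_1 + 2h_1·m_2 = 6(s'(5) - Δ_1) = -3.
Solving the tridiagonal system: m_0 = -91/10, m_1 = 31/5, m_2 = -77/20.
On [0, 3], s(t) = -2 + 6·t - 91/20·t² + 17/20·t³.
With t = 2: s(2) = -7/5.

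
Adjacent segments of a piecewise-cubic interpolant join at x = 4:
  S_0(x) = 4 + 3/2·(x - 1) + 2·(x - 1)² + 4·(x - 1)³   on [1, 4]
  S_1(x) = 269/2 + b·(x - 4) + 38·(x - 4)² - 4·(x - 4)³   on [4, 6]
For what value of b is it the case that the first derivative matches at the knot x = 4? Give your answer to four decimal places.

S_0'(x) = 3/2 + 4·(x - 1) + 12·(x - 1)², so S_0'(4) = 243/2. On the right, S_1'(4) = b, so b = 243/2.

121.5000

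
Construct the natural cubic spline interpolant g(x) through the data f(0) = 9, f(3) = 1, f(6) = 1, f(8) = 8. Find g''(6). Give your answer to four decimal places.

1.8378

With m_i denoting the second derivative at x_i, h_i = 3, 3, 2, and Δ_i = (y_(i+1) − y_i)/h_i = -8/3, 0, 7/2:
  3·m_0 + 12·m_1 + 3·m_2 = 6(Δ_1 - Δ_0) = 16
  3·m_1 + 10·m_2 + 2·m_3 = 6(Δ_2 - Δ_1) = 21
Natural end conditions: m_0 = m_3 = 0.
Forward elimination and back-substitution give m_0 = 0, m_1 = 97/111, m_2 = 68/37, m_3 = 0.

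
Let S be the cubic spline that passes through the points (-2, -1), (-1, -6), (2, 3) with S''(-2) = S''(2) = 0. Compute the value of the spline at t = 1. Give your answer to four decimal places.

-2.6667

Put M_i = S'' at the i-th knot. Here h = (1, 3) and Δ = (-5, 3), so the interior equations h_(i-1)·M_(i-1) + 2(h_(i-1)+h_i)·M_i + h_i·M_(i+1) = 6(Δ_i − Δ_(i-1)) read
  1·M_0 + 8·M_1 + 3·M_2 = 6(Δ_1 - Δ_0) = 48
Natural end conditions: M_0 = M_2 = 0.
Solving the tridiagonal system: M_0 = 0, M_1 = 6, M_2 = 0.
On [-1, 2], S(t) = -6 - 3·(t + 1) + 3·(t + 1)² - 1/3·(t + 1)³.
With (t + 1) = 2: S(1) = -8/3.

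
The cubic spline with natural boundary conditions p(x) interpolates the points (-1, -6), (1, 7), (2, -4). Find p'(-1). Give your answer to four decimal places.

12.3333

Write M_i for p''(x_i). With h_i = 2, 1 and divided differences Δ_i = 13/2, -11, the continuity of p' gives the tridiagonal system
  2·M_0 + 6·M_1 + 1·M_2 = 6(Δ_1 - Δ_0) = -105
Natural end conditions: M_0 = M_2 = 0.
Solving the tridiagonal system: M_0 = 0, M_1 = -35/2, M_2 = 0.
On [-1, 1], p'(x) = b_0 + 2c_0·(x + 1) + 3d_0·(x + 1)² with b_0 = Δ_0 - h_0(2M_0 + M_1)/6 = 37/3, c_0 = M_0/2 = 0, d_0 = (M_1 - M_0)/(6h_0) = -35/24. So p'(-1) = 37/3.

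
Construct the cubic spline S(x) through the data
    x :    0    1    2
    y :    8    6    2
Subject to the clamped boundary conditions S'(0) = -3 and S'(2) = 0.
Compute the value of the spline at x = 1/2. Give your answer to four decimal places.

Put M_i = S'' at the i-th knot. Here h = (1, 1) and Δ = (-2, -4), so the interior equations h_(i-1)·M_(i-1) + 2(h_(i-1)+h_i)·M_i + h_i·M_(i+1) = 6(Δ_i − Δ_(i-1)) read
  1·M_0 + 4·M_1 + 1·M_2 = 6(Δ_1 - Δ_0) = -12
Clamped end conditions give two more equations: 2h_0·M_0 + h_0·M_1 = 6(Δ_0 - S'(0)) = 6 and h_1·M_1 + 2h_1·M_2 = 6(S'(2) - Δ_1) = 24.
Solving the tridiagonal system: M_0 = 15/2, M_1 = -9, M_2 = 33/2.
On [0, 1], S(x) = 8 - 3·x + 15/4·x² - 11/4·x³.
With x = 1/2: S(1/2) = 227/32.

7.0938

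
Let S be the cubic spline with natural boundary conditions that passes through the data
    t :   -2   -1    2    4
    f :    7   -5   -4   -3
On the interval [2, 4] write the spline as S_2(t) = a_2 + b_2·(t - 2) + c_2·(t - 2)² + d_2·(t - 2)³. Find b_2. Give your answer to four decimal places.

2.5094

With σ_i denoting the second derivative at x_i, h_i = 1, 3, 2, and Δ_i = (y_(i+1) − y_i)/h_i = -12, 1/3, 1/2:
  1·σ_0 + 8·σ_1 + 3·σ_2 = 6(Δ_1 - Δ_0) = 74
  3·σ_1 + 10·σ_2 + 2·σ_3 = 6(Δ_2 - Δ_1) = 1
Natural end conditions: σ_0 = σ_3 = 0.
Forward elimination and back-substitution give σ_0 = 0, σ_1 = 737/71, σ_2 = -214/71, σ_3 = 0.
On [2, 4], with S_2(t) = a_2 + b_2·(t - 2) + c_2·(t - 2)² + d_2·(t - 2)³: c_2 = σ_2/2 = -107/71, d_2 = (σ_3 - σ_2)/(6h_2) = 107/426, b_2 = Δ_2 - h_2(2σ_2 + σ_3)/6 = 1069/426.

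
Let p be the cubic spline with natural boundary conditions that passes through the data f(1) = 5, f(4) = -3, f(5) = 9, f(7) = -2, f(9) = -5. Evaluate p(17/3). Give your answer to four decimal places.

With m_i denoting the second derivative at x_i, h_i = 3, 1, 2, 2, and Δ_i = (y_(i+1) − y_i)/h_i = -8/3, 12, -11/2, -3/2:
  3·m_0 + 8·m_1 + 1·m_2 = 6(Δ_1 - Δ_0) = 88
  1·m_1 + 6·m_2 + 2·m_3 = 6(Δ_2 - Δ_1) = -105
  2·m_2 + 8·m_3 + 2·m_4 = 6(Δ_3 - Δ_2) = 24
Natural end conditions: m_0 = m_4 = 0.
Solving the tridiagonal system: m_0 = 0, m_1 = 595/43, m_2 = -976/43, m_3 = 373/43, m_4 = 0.
On [5, 7], p(x) = 9 + 1739/258·(x - 5) - 488/43·(x - 5)² + 1349/516·(x - 5)³.
With (x - 5) = 2/3: p(17/3) = 32128/3483.

9.2242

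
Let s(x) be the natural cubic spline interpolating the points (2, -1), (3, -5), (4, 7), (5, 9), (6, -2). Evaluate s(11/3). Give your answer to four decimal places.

2.7249

Let m_i = s''(x_i). Step sizes h_i = 1, 1, 1, 1; slopes of the chords Δ_i = (y_(i+1) - y_i)/h_i = -4, 12, 2, -11.
  1·m_0 + 4·m_1 + 1·m_2 = 6(Δ_1 - Δ_0) = 96
  1·m_1 + 4·m_2 + 1·m_3 = 6(Δ_2 - Δ_1) = -60
  1·m_2 + 4·m_3 + 1·m_4 = 6(Δ_3 - Δ_2) = -78
Natural end conditions: m_0 = m_4 = 0.
Forward elimination and back-substitution give m_0 = 0, m_1 = 801/28, m_2 = -129/7, m_3 = -417/28, m_4 = 0.
On [3, 4], s(x) = -5 + 155/28·(x - 3) + 801/56·(x - 3)² - 439/56·(x - 3)³.
With (x - 3) = 2/3: s(11/3) = 515/189.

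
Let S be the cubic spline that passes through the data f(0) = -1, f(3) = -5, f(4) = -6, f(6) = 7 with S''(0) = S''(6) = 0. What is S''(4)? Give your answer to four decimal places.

Put M_i = S'' at the i-th knot. Here h = (3, 1, 2) and Δ = (-4/3, -1, 13/2), so the interior equations h_(i-1)·M_(i-1) + 2(h_(i-1)+h_i)·M_i + h_i·M_(i+1) = 6(Δ_i − Δ_(i-1)) read
  3·M_0 + 8·M_1 + 1·M_2 = 6(Δ_1 - Δ_0) = 2
  1·M_1 + 6·M_2 + 2·M_3 = 6(Δ_2 - Δ_1) = 45
Natural end conditions: M_0 = M_3 = 0.
Solving: M_0 = 0, M_1 = -33/47, M_2 = 358/47, M_3 = 0.

7.6170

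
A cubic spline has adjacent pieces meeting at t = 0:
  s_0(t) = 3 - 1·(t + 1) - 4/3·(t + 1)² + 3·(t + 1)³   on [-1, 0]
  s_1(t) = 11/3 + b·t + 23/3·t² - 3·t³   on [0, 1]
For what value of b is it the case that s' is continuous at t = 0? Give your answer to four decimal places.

s_0'(t) = -1 - 8/3·(t + 1) + 9·(t + 1)², so s_0'(0) = 16/3. On the right, s_1'(0) = b, so b = 16/3.

5.3333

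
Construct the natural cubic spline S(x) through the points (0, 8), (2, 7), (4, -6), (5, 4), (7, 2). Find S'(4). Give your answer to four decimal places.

Put m_i = S'' at the i-th knot. Here h = (2, 2, 1, 2) and Δ = (-1/2, -13/2, 10, -1), so the interior equations h_(i-1)·m_(i-1) + 2(h_(i-1)+h_i)·m_i + h_i·m_(i+1) = 6(Δ_i − Δ_(i-1)) read
  2·m_0 + 8·m_1 + 2·m_2 = 6(Δ_1 - Δ_0) = -36
  2·m_1 + 6·m_2 + 1·m_3 = 6(Δ_2 - Δ_1) = 99
  1·m_2 + 6·m_3 + 2·m_4 = 6(Δ_3 - Δ_2) = -66
Natural end conditions: m_0 = m_4 = 0.
Forward elimination and back-substitution give m_0 = 0, m_1 = -645/64, m_2 = 357/16, m_3 = -471/32, m_4 = 0.
On [4, 5], S'(x) = b_2 + 2c_2·(x - 4) + 3d_2·(x - 4)² with b_2 = Δ_2 - h_2(2m_2 + m_3)/6 = 321/64, c_2 = m_2/2 = 357/32, d_2 = (m_3 - m_2)/(6h_2) = -395/64. So S'(4) = 321/64.

5.0156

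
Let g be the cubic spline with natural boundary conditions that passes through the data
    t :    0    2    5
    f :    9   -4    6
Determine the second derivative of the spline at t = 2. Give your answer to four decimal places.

With M_i denoting the second derivative at x_i, h_i = 2, 3, and Δ_i = (y_(i+1) − y_i)/h_i = -13/2, 10/3:
  2·M_0 + 10·M_1 + 3·M_2 = 6(Δ_1 - Δ_0) = 59
Natural end conditions: M_0 = M_2 = 0.
Forward elimination and back-substitution give M_0 = 0, M_1 = 59/10, M_2 = 0.

5.9000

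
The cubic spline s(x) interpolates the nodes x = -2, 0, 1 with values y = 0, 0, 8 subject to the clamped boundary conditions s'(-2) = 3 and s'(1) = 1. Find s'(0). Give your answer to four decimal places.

7.1667

With σ_i denoting the second derivative at x_i, h_i = 2, 1, and Δ_i = (y_(i+1) − y_i)/h_i = 0, 8:
  2·σ_0 + 6·σ_1 + 1·σ_2 = 6(Δ_1 - Δ_0) = 48
Clamped end conditions give two more equations: 2h_0·σ_0 + h_0·σ_1 = 6(Δ_0 - s'(-2)) = -18 and h_1·σ_1 + 2h_1·σ_2 = 6(s'(1) - Δ_1) = -42.
Forward elimination and back-substitution give σ_0 = -79/6, σ_1 = 52/3, σ_2 = -89/3.
On [0, 1], s'(x) = b_1 + 2c_1·x + 3d_1·x² with b_1 = Δ_1 - h_1(2σ_1 + σ_2)/6 = 43/6, c_1 = σ_1/2 = 26/3, d_1 = (σ_2 - σ_1)/(6h_1) = -47/6. So s'(0) = 43/6.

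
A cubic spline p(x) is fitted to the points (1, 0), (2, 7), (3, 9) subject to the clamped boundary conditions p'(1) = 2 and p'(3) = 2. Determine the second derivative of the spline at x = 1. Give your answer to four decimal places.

Put M_i = p'' at the i-th knot. Here h = (1, 1) and Δ = (7, 2), so the interior equations h_(i-1)·M_(i-1) + 2(h_(i-1)+h_i)·M_i + h_i·M_(i+1) = 6(Δ_i − Δ_(i-1)) read
  1·M_0 + 4·M_1 + 1·M_2 = 6(Δ_1 - Δ_0) = -30
Clamped end conditions give two more equations: 2h_0·M_0 + h_0·M_1 = 6(Δ_0 - p'(1)) = 30 and h_1·M_1 + 2h_1·M_2 = 6(p'(3) - Δ_1) = 0.
Solving: M_0 = 45/2, M_1 = -15, M_2 = 15/2.

22.5000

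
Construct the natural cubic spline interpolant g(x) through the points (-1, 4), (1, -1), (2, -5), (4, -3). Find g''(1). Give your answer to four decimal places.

Write m_i for g''(x_i). With h_i = 2, 1, 2 and divided differences Δ_i = -5/2, -4, 1, the continuity of g' gives the tridiagonal system
  2·m_0 + 6·m_1 + 1·m_2 = 6(Δ_1 - Δ_0) = -9
  1·m_1 + 6·m_2 + 2·m_3 = 6(Δ_2 - Δ_1) = 30
Natural end conditions: m_0 = m_3 = 0.
Solving: m_0 = 0, m_1 = -12/5, m_2 = 27/5, m_3 = 0.

-2.4000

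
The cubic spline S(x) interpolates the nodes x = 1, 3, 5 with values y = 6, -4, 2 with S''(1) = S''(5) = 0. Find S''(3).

Write M_i for S''(x_i). With h_i = 2, 2 and divided differences Δ_i = -5, 3, the continuity of S' gives the tridiagonal system
  2·M_0 + 8·M_1 + 2·M_2 = 6(Δ_1 - Δ_0) = 48
Natural end conditions: M_0 = M_2 = 0.
Solving the tridiagonal system: M_0 = 0, M_1 = 6, M_2 = 0.

6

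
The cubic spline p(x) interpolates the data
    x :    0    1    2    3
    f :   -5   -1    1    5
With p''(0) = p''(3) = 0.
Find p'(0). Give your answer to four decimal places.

4.6667

With m_i denoting the second derivative at x_i, h_i = 1, 1, 1, and Δ_i = (y_(i+1) − y_i)/h_i = 4, 2, 4:
  1·m_0 + 4·m_1 + 1·m_2 = 6(Δ_1 - Δ_0) = -12
  1·m_1 + 4·m_2 + 1·m_3 = 6(Δ_2 - Δ_1) = 12
Natural end conditions: m_0 = m_3 = 0.
Hence m_0 = 0, m_1 = -4, m_2 = 4, m_3 = 0.
On [0, 1], p'(x) = b_0 + 2c_0·x + 3d_0·x² with b_0 = Δ_0 - h_0(2m_0 + m_1)/6 = 14/3, c_0 = m_0/2 = 0, d_0 = (m_1 - m_0)/(6h_0) = -2/3. So p'(0) = 14/3.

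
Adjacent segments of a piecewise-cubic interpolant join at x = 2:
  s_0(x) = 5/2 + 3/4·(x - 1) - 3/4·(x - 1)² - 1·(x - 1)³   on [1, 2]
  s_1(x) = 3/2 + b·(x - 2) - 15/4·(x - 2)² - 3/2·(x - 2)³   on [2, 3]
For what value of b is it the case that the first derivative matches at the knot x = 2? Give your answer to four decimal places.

s_0'(x) = 3/4 - 3/2·(x - 1) - 3·(x - 1)², so s_0'(2) = -15/4. On the right, s_1'(2) = b, so b = -15/4.

-3.7500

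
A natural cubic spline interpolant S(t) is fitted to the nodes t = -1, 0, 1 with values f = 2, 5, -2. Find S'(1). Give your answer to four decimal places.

Write M_i for S''(x_i). With h_i = 1, 1 and divided differences Δ_i = 3, -7, the continuity of S' gives the tridiagonal system
  1·M_0 + 4·M_1 + 1·M_2 = 6(Δ_1 - Δ_0) = -60
Natural end conditions: M_0 = M_2 = 0.
Hence M_0 = 0, M_1 = -15, M_2 = 0.
On [0, 1], S'(t) = b_1 + 2c_1·t + 3d_1·t² with b_1 = Δ_1 - h_1(2M_1 + M_2)/6 = -2, c_1 = M_1/2 = -15/2, d_1 = (M_2 - M_1)/(6h_1) = 5/2. So S'(1) = -19/2.

-9.5000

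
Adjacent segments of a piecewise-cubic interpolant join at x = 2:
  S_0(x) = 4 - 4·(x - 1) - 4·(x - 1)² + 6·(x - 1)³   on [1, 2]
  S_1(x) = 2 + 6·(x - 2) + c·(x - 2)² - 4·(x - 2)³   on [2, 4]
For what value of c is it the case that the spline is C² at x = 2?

14

S_0''(x) = -8 + 36·(x - 1), so S_0''(2) = 28. On the right, S_1''(2) = 2c, so c = 14.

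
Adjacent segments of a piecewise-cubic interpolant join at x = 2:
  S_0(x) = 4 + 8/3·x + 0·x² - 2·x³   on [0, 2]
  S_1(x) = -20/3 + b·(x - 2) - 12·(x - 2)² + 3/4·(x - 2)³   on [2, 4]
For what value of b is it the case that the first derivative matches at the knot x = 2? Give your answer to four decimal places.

-21.3333

S_0'(x) = 8/3 + 0·x - 6·x², so S_0'(2) = -64/3. On the right, S_1'(2) = b, so b = -64/3.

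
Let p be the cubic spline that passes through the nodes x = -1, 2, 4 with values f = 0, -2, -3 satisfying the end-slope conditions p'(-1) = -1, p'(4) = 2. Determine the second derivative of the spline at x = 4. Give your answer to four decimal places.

4.2500

Put σ_i = p'' at the i-th knot. Here h = (3, 2) and Δ = (-2/3, -1/2), so the interior equations h_(i-1)·σ_(i-1) + 2(h_(i-1)+h_i)·σ_i + h_i·σ_(i+1) = 6(Δ_i − Δ_(i-1)) read
  3·σ_0 + 10·σ_1 + 2·σ_2 = 6(Δ_1 - Δ_0) = 1
Clamped end conditions give two more equations: 2h_0·σ_0 + h_0·σ_1 = 6(Δ_0 - p'(-1)) = 2 and h_1·σ_1 + 2h_1·σ_2 = 6(p'(4) - Δ_1) = 15.
Solving: σ_0 = 5/6, σ_1 = -1, σ_2 = 17/4.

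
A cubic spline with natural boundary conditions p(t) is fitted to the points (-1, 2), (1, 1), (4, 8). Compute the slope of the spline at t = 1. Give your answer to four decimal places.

With M_i denoting the second derivative at x_i, h_i = 2, 3, and Δ_i = (y_(i+1) − y_i)/h_i = -1/2, 7/3:
  2·M_0 + 10·M_1 + 3·M_2 = 6(Δ_1 - Δ_0) = 17
Natural end conditions: M_0 = M_2 = 0.
Solving the tridiagonal system: M_0 = 0, M_1 = 17/10, M_2 = 0.
On [1, 4], p'(t) = b_1 + 2c_1·(t - 1) + 3d_1·(t - 1)² with b_1 = Δ_1 - h_1(2M_1 + M_2)/6 = 19/30, c_1 = M_1/2 = 17/20, d_1 = (M_2 - M_1)/(6h_1) = -17/180. So p'(1) = 19/30.

0.6333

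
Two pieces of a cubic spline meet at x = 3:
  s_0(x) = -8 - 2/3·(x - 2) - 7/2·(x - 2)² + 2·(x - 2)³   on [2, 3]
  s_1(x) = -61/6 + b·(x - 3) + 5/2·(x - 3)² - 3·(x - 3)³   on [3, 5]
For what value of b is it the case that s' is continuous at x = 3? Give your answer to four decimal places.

-1.6667

s_0'(x) = -2/3 - 7·(x - 2) + 6·(x - 2)², so s_0'(3) = -5/3. On the right, s_1'(3) = b, so b = -5/3.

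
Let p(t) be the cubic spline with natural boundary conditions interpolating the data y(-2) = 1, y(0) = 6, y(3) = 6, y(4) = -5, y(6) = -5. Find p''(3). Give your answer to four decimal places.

-10.4567

With M_i denoting the second derivative at x_i, h_i = 2, 3, 1, 2, and Δ_i = (y_(i+1) − y_i)/h_i = 5/2, 0, -11, 0:
  2·M_0 + 10·M_1 + 3·M_2 = 6(Δ_1 - Δ_0) = -15
  3·M_1 + 8·M_2 + 1·M_3 = 6(Δ_2 - Δ_1) = -66
  1·M_2 + 6·M_3 + 2·M_4 = 6(Δ_3 - Δ_2) = 66
Natural end conditions: M_0 = M_4 = 0.
Forward elimination and back-substitution give M_0 = 0, M_1 = 681/416, M_2 = -2175/208, M_3 = 5301/416, M_4 = 0.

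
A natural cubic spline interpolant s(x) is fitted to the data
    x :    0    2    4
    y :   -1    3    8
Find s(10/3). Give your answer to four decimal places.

Write M_i for s''(x_i). With h_i = 2, 2 and divided differences Δ_i = 2, 5/2, the continuity of s' gives the tridiagonal system
  2·M_0 + 8·M_1 + 2·M_2 = 6(Δ_1 - Δ_0) = 3
Natural end conditions: M_0 = M_2 = 0.
Solving: M_0 = 0, M_1 = 3/8, M_2 = 0.
On [2, 4], s(x) = 3 + 9/4·(x - 2) + 3/16·(x - 2)² - 1/32·(x - 2)³.
With (x - 2) = 4/3: s(10/3) = 169/27.

6.2593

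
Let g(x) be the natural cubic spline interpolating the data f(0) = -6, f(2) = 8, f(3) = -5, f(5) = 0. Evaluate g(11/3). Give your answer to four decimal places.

-8.1164

Put M_i = g'' at the i-th knot. Here h = (2, 1, 2) and Δ = (7, -13, 5/2), so the interior equations h_(i-1)·M_(i-1) + 2(h_(i-1)+h_i)·M_i + h_i·M_(i+1) = 6(Δ_i − Δ_(i-1)) read
  2·M_0 + 6·M_1 + 1·M_2 = 6(Δ_1 - Δ_0) = -120
  1·M_1 + 6·M_2 + 2·M_3 = 6(Δ_2 - Δ_1) = 93
Natural end conditions: M_0 = M_3 = 0.
Forward elimination and back-substitution give M_0 = 0, M_1 = -813/35, M_2 = 678/35, M_3 = 0.
On [3, 5], g(x) = -5 - 729/70·(x - 3) + 339/35·(x - 3)² - 113/70·(x - 3)³.
With (x - 3) = 2/3: g(11/3) = -1534/189.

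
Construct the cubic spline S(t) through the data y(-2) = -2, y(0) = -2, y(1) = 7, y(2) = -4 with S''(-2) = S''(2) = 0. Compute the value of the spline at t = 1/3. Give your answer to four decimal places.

Put M_i = S'' at the i-th knot. Here h = (2, 1, 1) and Δ = (0, 9, -11), so the interior equations h_(i-1)·M_(i-1) + 2(h_(i-1)+h_i)·M_i + h_i·M_(i+1) = 6(Δ_i − Δ_(i-1)) read
  2·M_0 + 6·M_1 + 1·M_2 = 6(Δ_1 - Δ_0) = 54
  1·M_1 + 4·M_2 + 1·M_3 = 6(Δ_2 - Δ_1) = -120
Natural end conditions: M_0 = M_3 = 0.
Forward elimination and back-substitution give M_0 = 0, M_1 = 336/23, M_2 = -774/23, M_3 = 0.
On [0, 1], S(t) = -2 + 224/23·t + 168/23·t² - 185/23·t³.
With t = 1/3: S(1/3) = 1093/621.

1.7601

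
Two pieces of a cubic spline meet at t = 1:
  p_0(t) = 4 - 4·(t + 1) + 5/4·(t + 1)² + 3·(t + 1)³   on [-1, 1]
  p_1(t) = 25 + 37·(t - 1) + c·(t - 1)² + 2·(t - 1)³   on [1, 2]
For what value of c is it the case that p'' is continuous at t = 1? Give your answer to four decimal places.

p_0''(t) = 5/2 + 18·(t + 1), so p_0''(1) = 77/2. On the right, p_1''(1) = 2c, so c = 77/4.

19.2500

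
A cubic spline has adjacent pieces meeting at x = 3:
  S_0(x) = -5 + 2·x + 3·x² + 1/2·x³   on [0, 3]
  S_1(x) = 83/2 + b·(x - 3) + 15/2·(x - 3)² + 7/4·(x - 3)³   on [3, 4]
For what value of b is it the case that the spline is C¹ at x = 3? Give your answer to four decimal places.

33.5000

S_0'(x) = 2 + 6·x + 3/2·x², so S_0'(3) = 67/2. On the right, S_1'(3) = b, so b = 67/2.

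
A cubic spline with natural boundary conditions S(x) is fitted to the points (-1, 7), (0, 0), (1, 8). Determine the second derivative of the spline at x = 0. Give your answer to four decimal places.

22.5000

Write M_i for S''(x_i). With h_i = 1, 1 and divided differences Δ_i = -7, 8, the continuity of S' gives the tridiagonal system
  1·M_0 + 4·M_1 + 1·M_2 = 6(Δ_1 - Δ_0) = 90
Natural end conditions: M_0 = M_2 = 0.
Solving the tridiagonal system: M_0 = 0, M_1 = 45/2, M_2 = 0.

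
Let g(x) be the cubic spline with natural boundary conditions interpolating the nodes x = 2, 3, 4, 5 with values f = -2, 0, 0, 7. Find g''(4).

12

With M_i denoting the second derivative at x_i, h_i = 1, 1, 1, and Δ_i = (y_(i+1) − y_i)/h_i = 2, 0, 7:
  1·M_0 + 4·M_1 + 1·M_2 = 6(Δ_1 - Δ_0) = -12
  1·M_1 + 4·M_2 + 1·M_3 = 6(Δ_2 - Δ_1) = 42
Natural end conditions: M_0 = M_3 = 0.
Forward elimination and back-substitution give M_0 = 0, M_1 = -6, M_2 = 12, M_3 = 0.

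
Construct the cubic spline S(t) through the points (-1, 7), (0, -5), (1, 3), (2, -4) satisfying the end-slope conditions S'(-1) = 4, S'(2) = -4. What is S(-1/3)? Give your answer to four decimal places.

Let m_i = S''(x_i). Step sizes h_i = 1, 1, 1; slopes of the chords Δ_i = (y_(i+1) - y_i)/h_i = -12, 8, -7.
  1·m_0 + 4·m_1 + 1·m_2 = 6(Δ_1 - Δ_0) = 120
  1·m_1 + 4·m_2 + 1·m_3 = 6(Δ_2 - Δ_1) = -90
Clamped end conditions give two more equations: 2h_0·m_0 + h_0·m_1 = 6(Δ_0 - S'(-1)) = -96 and h_2·m_2 + 2h_2·m_3 = 6(S'(2) - Δ_2) = 18.
Forward elimination and back-substitution give m_0 = -1178/15, m_1 = 916/15, m_2 = -686/15, m_3 = 478/15.
On [-1, 0], S(t) = 7 + 4·(t + 1) - 589/15·(t + 1)² + 349/15·(t + 1)³.
With (t + 1) = 2/3: S(-1/3) = -361/405.

-0.8914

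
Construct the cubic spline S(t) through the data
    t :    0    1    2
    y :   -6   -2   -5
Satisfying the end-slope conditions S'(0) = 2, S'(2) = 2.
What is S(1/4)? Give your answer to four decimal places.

-5.0820

Put m_i = S'' at the i-th knot. Here h = (1, 1) and Δ = (4, -3), so the interior equations h_(i-1)·m_(i-1) + 2(h_(i-1)+h_i)·m_i + h_i·m_(i+1) = 6(Δ_i − Δ_(i-1)) read
  1·m_0 + 4·m_1 + 1·m_2 = 6(Δ_1 - Δ_0) = -42
Clamped end conditions give two more equations: 2h_0·m_0 + h_0·m_1 = 6(Δ_0 - S'(0)) = 12 and h_1·m_1 + 2h_1·m_2 = 6(S'(2) - Δ_1) = 30.
Solving: m_0 = 33/2, m_1 = -21, m_2 = 51/2.
On [0, 1], S(t) = -6 + 2·t + 33/4·t² - 25/4·t³.
With t = 1/4: S(1/4) = -1301/256.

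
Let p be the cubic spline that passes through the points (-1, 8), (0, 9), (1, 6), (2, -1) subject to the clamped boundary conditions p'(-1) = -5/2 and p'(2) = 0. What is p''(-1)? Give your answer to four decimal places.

Let m_i = p''(x_i). Step sizes h_i = 1, 1, 1; slopes of the chords Δ_i = (y_(i+1) - y_i)/h_i = 1, -3, -7.
  1·m_0 + 4·m_1 + 1·m_2 = 6(Δ_1 - Δ_0) = -24
  1·m_1 + 4·m_2 + 1·m_3 = 6(Δ_2 - Δ_1) = -24
Clamped end conditions give two more equations: 2h_0·m_0 + h_0·m_1 = 6(Δ_0 - p'(-1)) = 21 and h_2·m_2 + 2h_2·m_3 = 6(p'(2) - Δ_2) = 42.
Solving: m_0 = 208/15, m_1 = -101/15, m_2 = -164/15, m_3 = 397/15.

13.8667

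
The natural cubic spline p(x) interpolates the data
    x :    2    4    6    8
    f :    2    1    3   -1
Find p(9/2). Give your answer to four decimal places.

1.5281

With M_i denoting the second derivative at x_i, h_i = 2, 2, 2, and Δ_i = (y_(i+1) − y_i)/h_i = -1/2, 1, -2:
  2·M_0 + 8·M_1 + 2·M_2 = 6(Δ_1 - Δ_0) = 9
  2·M_1 + 8·M_2 + 2·M_3 = 6(Δ_2 - Δ_1) = -18
Natural end conditions: M_0 = M_3 = 0.
Solving: M_0 = 0, M_1 = 9/5, M_2 = -27/10, M_3 = 0.
On [4, 6], p(x) = 1 + 7/10·(x - 4) + 9/10·(x - 4)² - 3/8·(x - 4)³.
With (x - 4) = 1/2: p(9/2) = 489/320.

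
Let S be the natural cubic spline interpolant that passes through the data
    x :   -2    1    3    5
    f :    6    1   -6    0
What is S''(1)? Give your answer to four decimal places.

-2.1842

Write σ_i for S''(x_i). With h_i = 3, 2, 2 and divided differences Δ_i = -5/3, -7/2, 3, the continuity of S' gives the tridiagonal system
  3·σ_0 + 10·σ_1 + 2·σ_2 = 6(Δ_1 - Δ_0) = -11
  2·σ_1 + 8·σ_2 + 2·σ_3 = 6(Δ_2 - Δ_1) = 39
Natural end conditions: σ_0 = σ_3 = 0.
Solving: σ_0 = 0, σ_1 = -83/38, σ_2 = 103/19, σ_3 = 0.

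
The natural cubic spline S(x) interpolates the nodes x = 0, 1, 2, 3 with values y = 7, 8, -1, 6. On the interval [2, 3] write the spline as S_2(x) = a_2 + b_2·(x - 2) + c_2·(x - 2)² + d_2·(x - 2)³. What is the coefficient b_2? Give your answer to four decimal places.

Write M_i for S''(x_i). With h_i = 1, 1, 1 and divided differences Δ_i = 1, -9, 7, the continuity of S' gives the tridiagonal system
  1·M_0 + 4·M_1 + 1·M_2 = 6(Δ_1 - Δ_0) = -60
  1·M_1 + 4·M_2 + 1·M_3 = 6(Δ_2 - Δ_1) = 96
Natural end conditions: M_0 = M_3 = 0.
Forward elimination and back-substitution give M_0 = 0, M_1 = -112/5, M_2 = 148/5, M_3 = 0.
On [2, 3], with S_2(x) = a_2 + b_2·(x - 2) + c_2·(x - 2)² + d_2·(x - 2)³: c_2 = M_2/2 = 74/5, d_2 = (M_3 - M_2)/(6h_2) = -74/15, b_2 = Δ_2 - h_2(2M_2 + M_3)/6 = -43/15.

-2.8667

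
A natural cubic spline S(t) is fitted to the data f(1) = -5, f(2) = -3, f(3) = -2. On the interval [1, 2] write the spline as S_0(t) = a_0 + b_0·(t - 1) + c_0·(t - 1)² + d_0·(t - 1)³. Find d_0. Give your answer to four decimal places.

-0.2500

Write σ_i for S''(x_i). With h_i = 1, 1 and divided differences Δ_i = 2, 1, the continuity of S' gives the tridiagonal system
  1·σ_0 + 4·σ_1 + 1·σ_2 = 6(Δ_1 - Δ_0) = -6
Natural end conditions: σ_0 = σ_2 = 0.
Hence σ_0 = 0, σ_1 = -3/2, σ_2 = 0.
On [1, 2], with S_0(t) = a_0 + b_0·(t - 1) + c_0·(t - 1)² + d_0·(t - 1)³: c_0 = σ_0/2 = 0, d_0 = (σ_1 - σ_0)/(6h_0) = -1/4, b_0 = Δ_0 - h_0(2σ_0 + σ_1)/6 = 9/4.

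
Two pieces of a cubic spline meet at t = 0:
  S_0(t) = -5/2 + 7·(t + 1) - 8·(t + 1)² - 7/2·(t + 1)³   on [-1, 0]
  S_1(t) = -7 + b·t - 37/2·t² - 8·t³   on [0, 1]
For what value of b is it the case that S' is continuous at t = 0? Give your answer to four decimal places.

-19.5000

S_0'(t) = 7 - 16·(t + 1) - 21/2·(t + 1)², so S_0'(0) = -39/2. On the right, S_1'(0) = b, so b = -39/2.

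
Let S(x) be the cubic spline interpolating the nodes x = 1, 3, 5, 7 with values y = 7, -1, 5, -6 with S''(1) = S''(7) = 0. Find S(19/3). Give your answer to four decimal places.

-0.7136

Put M_i = S'' at the i-th knot. Here h = (2, 2, 2) and Δ = (-4, 3, -11/2), so the interior equations h_(i-1)·M_(i-1) + 2(h_(i-1)+h_i)·M_i + h_i·M_(i+1) = 6(Δ_i − Δ_(i-1)) read
  2·M_0 + 8·M_1 + 2·M_2 = 6(Δ_1 - Δ_0) = 42
  2·M_1 + 8·M_2 + 2·M_3 = 6(Δ_2 - Δ_1) = -51
Natural end conditions: M_0 = M_3 = 0.
Forward elimination and back-substitution give M_0 = 0, M_1 = 73/10, M_2 = -41/5, M_3 = 0.
On [5, 7], S(x) = 5 - 1/30·(x - 5) - 41/10·(x - 5)² + 41/60·(x - 5)³.
With (x - 5) = 4/3: S(19/3) = -289/405.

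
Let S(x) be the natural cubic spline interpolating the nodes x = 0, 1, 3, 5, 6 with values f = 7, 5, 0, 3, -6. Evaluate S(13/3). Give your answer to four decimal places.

Put M_i = S'' at the i-th knot. Here h = (1, 2, 2, 1) and Δ = (-2, -5/2, 3/2, -9), so the interior equations h_(i-1)·M_(i-1) + 2(h_(i-1)+h_i)·M_i + h_i·M_(i+1) = 6(Δ_i − Δ_(i-1)) read
  1·M_0 + 6·M_1 + 2·M_2 = 6(Δ_1 - Δ_0) = -3
  2·M_1 + 8·M_2 + 2·M_3 = 6(Δ_2 - Δ_1) = 24
  2·M_2 + 6·M_3 + 1·M_4 = 6(Δ_3 - Δ_2) = -63
Natural end conditions: M_0 = M_4 = 0.
Solving the tridiagonal system: M_0 = 0, M_1 = -14/5, M_2 = 69/10, M_3 = -64/5, M_4 = 0.
On [3, 5], S(x) = 0 + 7/6·(x - 3) + 69/20·(x - 3)² - 197/120·(x - 3)³.
With (x - 3) = 4/3: S(13/3) = 1538/405.

3.7975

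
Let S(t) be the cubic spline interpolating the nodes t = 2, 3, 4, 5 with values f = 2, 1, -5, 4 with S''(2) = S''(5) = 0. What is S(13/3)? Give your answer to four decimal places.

-3.6049

With M_i denoting the second derivative at x_i, h_i = 1, 1, 1, and Δ_i = (y_(i+1) − y_i)/h_i = -1, -6, 9:
  1·M_0 + 4·M_1 + 1·M_2 = 6(Δ_1 - Δ_0) = -30
  1·M_1 + 4·M_2 + 1·M_3 = 6(Δ_2 - Δ_1) = 90
Natural end conditions: M_0 = M_3 = 0.
Solving the tridiagonal system: M_0 = 0, M_1 = -14, M_2 = 26, M_3 = 0.
On [4, 5], S(t) = -5 + 1/3·(t - 4) + 13·(t - 4)² - 13/3·(t - 4)³.
With (t - 4) = 1/3: S(13/3) = -292/81.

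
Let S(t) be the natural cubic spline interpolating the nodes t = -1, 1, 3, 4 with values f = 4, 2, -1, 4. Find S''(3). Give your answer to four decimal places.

Put M_i = S'' at the i-th knot. Here h = (2, 2, 1) and Δ = (-1, -3/2, 5), so the interior equations h_(i-1)·M_(i-1) + 2(h_(i-1)+h_i)·M_i + h_i·M_(i+1) = 6(Δ_i − Δ_(i-1)) read
  2·M_0 + 8·M_1 + 2·M_2 = 6(Δ_1 - Δ_0) = -3
  2·M_1 + 6·M_2 + 1·M_3 = 6(Δ_2 - Δ_1) = 39
Natural end conditions: M_0 = M_3 = 0.
Forward elimination and back-substitution give M_0 = 0, M_1 = -24/11, M_2 = 159/22, M_3 = 0.

7.2273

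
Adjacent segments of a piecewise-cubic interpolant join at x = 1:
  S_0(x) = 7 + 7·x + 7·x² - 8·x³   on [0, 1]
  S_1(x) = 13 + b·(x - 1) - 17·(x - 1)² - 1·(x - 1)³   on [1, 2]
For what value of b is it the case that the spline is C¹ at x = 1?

-3

S_0'(x) = 7 + 14·x - 24·x², so S_0'(1) = -3. On the right, S_1'(1) = b, so b = -3.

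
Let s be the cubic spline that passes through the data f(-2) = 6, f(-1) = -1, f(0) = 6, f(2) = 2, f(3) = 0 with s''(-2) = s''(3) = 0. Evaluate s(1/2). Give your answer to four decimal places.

Let M_i = s''(x_i). Step sizes h_i = 1, 1, 2, 1; slopes of the chords Δ_i = (y_(i+1) - y_i)/h_i = -7, 7, -2, -2.
  1·M_0 + 4·M_1 + 1·M_2 = 6(Δ_1 - Δ_0) = 84
  1·M_1 + 6·M_2 + 2·M_3 = 6(Δ_2 - Δ_1) = -54
  2·M_2 + 6·M_3 + 1·M_4 = 6(Δ_3 - Δ_2) = 0
Natural end conditions: M_0 = M_4 = 0.
Forward elimination and back-substitution give M_0 = 0, M_1 = 1506/61, M_2 = -900/61, M_3 = 300/61, M_4 = 0.
On [0, 2], s(t) = 6 + 378/61·t - 450/61·t² + 100/61·t³.
With t = 1/2: s(1/2) = 455/61.

7.4590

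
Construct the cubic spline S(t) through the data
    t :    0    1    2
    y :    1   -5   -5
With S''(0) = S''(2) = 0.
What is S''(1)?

9

Let m_i = S''(x_i). Step sizes h_i = 1, 1; slopes of the chords Δ_i = (y_(i+1) - y_i)/h_i = -6, 0.
  1·m_0 + 4·m_1 + 1·m_2 = 6(Δ_1 - Δ_0) = 36
Natural end conditions: m_0 = m_2 = 0.
Solving: m_0 = 0, m_1 = 9, m_2 = 0.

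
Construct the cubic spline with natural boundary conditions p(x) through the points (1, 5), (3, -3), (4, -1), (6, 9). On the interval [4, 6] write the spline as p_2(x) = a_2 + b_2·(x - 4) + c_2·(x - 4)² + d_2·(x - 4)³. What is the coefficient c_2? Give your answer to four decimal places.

With M_i denoting the second derivative at x_i, h_i = 2, 1, 2, and Δ_i = (y_(i+1) − y_i)/h_i = -4, 2, 5:
  2·M_0 + 6·M_1 + 1·M_2 = 6(Δ_1 - Δ_0) = 36
  1·M_1 + 6·M_2 + 2·M_3 = 6(Δ_2 - Δ_1) = 18
Natural end conditions: M_0 = M_3 = 0.
Solving: M_0 = 0, M_1 = 198/35, M_2 = 72/35, M_3 = 0.
On [4, 6], with p_2(x) = a_2 + b_2·(x - 4) + c_2·(x - 4)² + d_2·(x - 4)³: c_2 = M_2/2 = 36/35, d_2 = (M_3 - M_2)/(6h_2) = -6/35, b_2 = Δ_2 - h_2(2M_2 + M_3)/6 = 127/35.

1.0286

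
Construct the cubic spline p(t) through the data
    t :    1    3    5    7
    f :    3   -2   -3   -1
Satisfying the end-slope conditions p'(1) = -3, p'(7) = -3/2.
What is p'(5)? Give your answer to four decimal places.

1.2000

With M_i denoting the second derivative at x_i, h_i = 2, 2, 2, and Δ_i = (y_(i+1) − y_i)/h_i = -5/2, -1/2, 1:
  2·M_0 + 8·M_1 + 2·M_2 = 6(Δ_1 - Δ_0) = 12
  2·M_1 + 8·M_2 + 2·M_3 = 6(Δ_2 - Δ_1) = 9
Clamped end conditions give two more equations: 2h_0·M_0 + h_0·M_1 = 6(Δ_0 - p'(1)) = 3 and h_2·M_2 + 2h_2·M_3 = 6(p'(7) - Δ_2) = -15.
Solving: M_0 = 3/10, M_1 = 9/10, M_2 = 21/10, M_3 = -24/5.
On [5, 7], p'(t) = b_2 + 2c_2·(t - 5) + 3d_2·(t - 5)² with b_2 = Δ_2 - h_2(2M_2 + M_3)/6 = 6/5, c_2 = M_2/2 = 21/20, d_2 = (M_3 - M_2)/(6h_2) = -23/40. So p'(5) = 6/5.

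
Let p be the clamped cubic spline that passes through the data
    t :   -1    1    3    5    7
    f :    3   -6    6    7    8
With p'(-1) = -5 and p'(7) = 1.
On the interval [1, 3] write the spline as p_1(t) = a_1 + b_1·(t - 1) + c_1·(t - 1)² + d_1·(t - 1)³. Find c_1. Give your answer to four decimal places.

5.4375

Put M_i = p'' at the i-th knot. Here h = (2, 2, 2, 2) and Δ = (-9/2, 6, 1/2, 1/2), so the interior equations h_(i-1)·M_(i-1) + 2(h_(i-1)+h_i)·M_i + h_i·M_(i+1) = 6(Δ_i − Δ_(i-1)) read
  2·M_0 + 8·M_1 + 2·M_2 = 6(Δ_1 - Δ_0) = 63
  2·M_1 + 8·M_2 + 2·M_3 = 6(Δ_2 - Δ_1) = -33
  2·M_2 + 8·M_3 + 2·M_4 = 6(Δ_3 - Δ_2) = 0
Clamped end conditions give two more equations: 2h_0·M_0 + h_0·M_1 = 6(Δ_0 - p'(-1)) = 3 and h_3·M_3 + 2h_3·M_4 = 6(p'(7) - Δ_3) = 3.
Solving: M_0 = -75/16, M_1 = 87/8, M_2 = -117/16, M_3 = 15/8, M_4 = -3/16.
On [1, 3], with p_1(t) = a_1 + b_1·(t - 1) + c_1·(t - 1)² + d_1·(t - 1)³: c_1 = M_1/2 = 87/16, d_1 = (M_2 - M_1)/(6h_1) = -97/64, b_1 = Δ_1 - h_1(2M_1 + M_2)/6 = 19/16.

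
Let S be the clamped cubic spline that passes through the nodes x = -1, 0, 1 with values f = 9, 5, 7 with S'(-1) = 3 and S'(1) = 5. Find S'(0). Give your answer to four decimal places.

-3.5000

Put m_i = S'' at the i-th knot. Here h = (1, 1) and Δ = (-4, 2), so the interior equations h_(i-1)·m_(i-1) + 2(h_(i-1)+h_i)·m_i + h_i·m_(i+1) = 6(Δ_i − Δ_(i-1)) read
  1·m_0 + 4·m_1 + 1·m_2 = 6(Δ_1 - Δ_0) = 36
Clamped end conditions give two more equations: 2h_0·m_0 + h_0·m_1 = 6(Δ_0 - S'(-1)) = -42 and h_1·m_1 + 2h_1·m_2 = 6(S'(1) - Δ_1) = 18.
Solving: m_0 = -29, m_1 = 16, m_2 = 1.
On [0, 1], S'(x) = b_1 + 2c_1·x + 3d_1·x² with b_1 = Δ_1 - h_1(2m_1 + m_2)/6 = -7/2, c_1 = m_1/2 = 8, d_1 = (m_2 - m_1)/(6h_1) = -5/2. So S'(0) = -7/2.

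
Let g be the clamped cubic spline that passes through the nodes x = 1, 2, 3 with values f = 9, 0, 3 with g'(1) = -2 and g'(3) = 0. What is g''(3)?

-26

Put M_i = g'' at the i-th knot. Here h = (1, 1) and Δ = (-9, 3), so the interior equations h_(i-1)·M_(i-1) + 2(h_(i-1)+h_i)·M_i + h_i·M_(i+1) = 6(Δ_i − Δ_(i-1)) read
  1·M_0 + 4·M_1 + 1·M_2 = 6(Δ_1 - Δ_0) = 72
Clamped end conditions give two more equations: 2h_0·M_0 + h_0·M_1 = 6(Δ_0 - g'(1)) = -42 and h_1·M_1 + 2h_1·M_2 = 6(g'(3) - Δ_1) = -18.
Solving: M_0 = -38, M_1 = 34, M_2 = -26.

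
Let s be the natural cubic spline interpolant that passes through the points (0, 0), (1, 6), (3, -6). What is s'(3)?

Let M_i = s''(x_i). Step sizes h_i = 1, 2; slopes of the chords Δ_i = (y_(i+1) - y_i)/h_i = 6, -6.
  1·M_0 + 6·M_1 + 2·M_2 = 6(Δ_1 - Δ_0) = -72
Natural end conditions: M_0 = M_2 = 0.
Forward elimination and back-substitution give M_0 = 0, M_1 = -12, M_2 = 0.
On [1, 3], s'(t) = b_1 + 2c_1·(t - 1) + 3d_1·(t - 1)² with b_1 = Δ_1 - h_1(2M_1 + M_2)/6 = 2, c_1 = M_1/2 = -6, d_1 = (M_2 - M_1)/(6h_1) = 1. So s'(3) = -10.

-10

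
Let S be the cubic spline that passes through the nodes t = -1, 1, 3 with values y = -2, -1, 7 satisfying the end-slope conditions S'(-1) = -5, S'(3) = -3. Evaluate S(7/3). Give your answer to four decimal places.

Write m_i for S''(x_i). With h_i = 2, 2 and divided differences Δ_i = 1/2, 4, the continuity of S' gives the tridiagonal system
  2·m_0 + 8·m_1 + 2·m_2 = 6(Δ_1 - Δ_0) = 21
Clamped end conditions give two more equations: 2h_0·m_0 + h_0·m_1 = 6(Δ_0 - S'(-1)) = 33 and h_1·m_1 + 2h_1·m_2 = 6(S'(3) - Δ_1) = -42.
Hence m_0 = 49/8, m_1 = 17/4, m_2 = -101/8.
On [1, 3], S(t) = -1 + 43/8·(t - 1) + 17/8·(t - 1)² - 45/32·(t - 1)³.
With (t - 1) = 4/3: S(7/3) = 119/18.

6.6111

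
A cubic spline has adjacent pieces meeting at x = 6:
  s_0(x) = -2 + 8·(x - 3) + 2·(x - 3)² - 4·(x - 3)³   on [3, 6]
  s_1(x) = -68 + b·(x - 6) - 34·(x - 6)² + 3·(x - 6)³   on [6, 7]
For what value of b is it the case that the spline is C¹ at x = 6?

-88

s_0'(x) = 8 + 4·(x - 3) - 12·(x - 3)², so s_0'(6) = -88. On the right, s_1'(6) = b, so b = -88.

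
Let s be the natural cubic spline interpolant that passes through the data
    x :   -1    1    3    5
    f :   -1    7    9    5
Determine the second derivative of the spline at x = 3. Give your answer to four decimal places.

-1.8000

With M_i denoting the second derivative at x_i, h_i = 2, 2, 2, and Δ_i = (y_(i+1) − y_i)/h_i = 4, 1, -2:
  2·M_0 + 8·M_1 + 2·M_2 = 6(Δ_1 - Δ_0) = -18
  2·M_1 + 8·M_2 + 2·M_3 = 6(Δ_2 - Δ_1) = -18
Natural end conditions: M_0 = M_3 = 0.
Hence M_0 = 0, M_1 = -9/5, M_2 = -9/5, M_3 = 0.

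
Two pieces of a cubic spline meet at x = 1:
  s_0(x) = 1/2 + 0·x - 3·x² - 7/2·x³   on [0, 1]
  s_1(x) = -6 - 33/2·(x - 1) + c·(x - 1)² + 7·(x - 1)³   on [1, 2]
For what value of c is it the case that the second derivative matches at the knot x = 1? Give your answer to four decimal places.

s_0''(x) = -6 - 21·x, so s_0''(1) = -27. On the right, s_1''(1) = 2c, so c = -27/2.

-13.5000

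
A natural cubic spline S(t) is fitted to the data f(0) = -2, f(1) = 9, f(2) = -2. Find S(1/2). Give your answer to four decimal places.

Let M_i = S''(x_i). Step sizes h_i = 1, 1; slopes of the chords Δ_i = (y_(i+1) - y_i)/h_i = 11, -11.
  1·M_0 + 4·M_1 + 1·M_2 = 6(Δ_1 - Δ_0) = -132
Natural end conditions: M_0 = M_2 = 0.
Solving: M_0 = 0, M_1 = -33, M_2 = 0.
On [0, 1], S(t) = -2 + 33/2·t + 0·t² - 11/2·t³.
With t = 1/2: S(1/2) = 89/16.

5.5625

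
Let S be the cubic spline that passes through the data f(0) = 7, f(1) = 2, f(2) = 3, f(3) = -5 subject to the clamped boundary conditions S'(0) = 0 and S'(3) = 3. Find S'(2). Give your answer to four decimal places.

-5.6000

Let m_i = S''(x_i). Step sizes h_i = 1, 1, 1; slopes of the chords Δ_i = (y_(i+1) - y_i)/h_i = -5, 1, -8.
  1·m_0 + 4·m_1 + 1·m_2 = 6(Δ_1 - Δ_0) = 36
  1·m_1 + 4·m_2 + 1·m_3 = 6(Δ_2 - Δ_1) = -54
Clamped end conditions give two more equations: 2h_0·m_0 + h_0·m_1 = 6(Δ_0 - S'(0)) = -30 and h_2·m_2 + 2h_2·m_3 = 6(S'(3) - Δ_2) = 66.
Forward elimination and back-substitution give m_0 = -134/5, m_1 = 118/5, m_2 = -158/5, m_3 = 244/5.
On [2, 3], S'(x) = b_2 + 2c_2·(x - 2) + 3d_2·(x - 2)² with b_2 = Δ_2 - h_2(2m_2 + m_3)/6 = -28/5, c_2 = m_2/2 = -79/5, d_2 = (m_3 - m_2)/(6h_2) = 67/5. So S'(2) = -28/5.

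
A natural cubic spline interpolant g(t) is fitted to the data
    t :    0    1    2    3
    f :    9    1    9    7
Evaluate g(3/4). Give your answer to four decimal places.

1.3813

Put M_i = g'' at the i-th knot. Here h = (1, 1, 1) and Δ = (-8, 8, -2), so the interior equations h_(i-1)·M_(i-1) + 2(h_(i-1)+h_i)·M_i + h_i·M_(i+1) = 6(Δ_i − Δ_(i-1)) read
  1·M_0 + 4·M_1 + 1·M_2 = 6(Δ_1 - Δ_0) = 96
  1·M_1 + 4·M_2 + 1·M_3 = 6(Δ_2 - Δ_1) = -60
Natural end conditions: M_0 = M_3 = 0.
Solving the tridiagonal system: M_0 = 0, M_1 = 148/5, M_2 = -112/5, M_3 = 0.
On [0, 1], g(t) = 9 - 194/15·t + 0·t² + 74/15·t³.
With t = 3/4: g(3/4) = 221/160.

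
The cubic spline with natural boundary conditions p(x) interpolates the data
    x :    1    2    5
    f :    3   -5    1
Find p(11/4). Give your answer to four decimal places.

Put m_i = p'' at the i-th knot. Here h = (1, 3) and Δ = (-8, 2), so the interior equations h_(i-1)·m_(i-1) + 2(h_(i-1)+h_i)·m_i + h_i·m_(i+1) = 6(Δ_i − Δ_(i-1)) read
  1·m_0 + 8·m_1 + 3·m_2 = 6(Δ_1 - Δ_0) = 60
Natural end conditions: m_0 = m_2 = 0.
Forward elimination and back-substitution give m_0 = 0, m_1 = 15/2, m_2 = 0.
On [2, 5], p(x) = -5 - 11/2·(x - 2) + 15/4·(x - 2)² - 5/12·(x - 2)³.
With (x - 2) = 3/4: p(11/4) = -1841/256.

-7.1914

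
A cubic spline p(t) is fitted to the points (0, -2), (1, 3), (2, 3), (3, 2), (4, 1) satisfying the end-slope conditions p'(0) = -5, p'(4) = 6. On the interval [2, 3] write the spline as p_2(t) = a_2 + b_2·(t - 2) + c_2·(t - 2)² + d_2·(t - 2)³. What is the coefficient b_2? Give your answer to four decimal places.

-1.4286

With M_i denoting the second derivative at x_i, h_i = 1, 1, 1, 1, and Δ_i = (y_(i+1) − y_i)/h_i = 5, 0, -1, -1:
  1·M_0 + 4·M_1 + 1·M_2 = 6(Δ_1 - Δ_0) = -30
  1·M_1 + 4·M_2 + 1·M_3 = 6(Δ_2 - Δ_1) = -6
  1·M_2 + 4·M_3 + 1·M_4 = 6(Δ_3 - Δ_2) = 0
Clamped end conditions give two more equations: 2h_0·M_0 + h_0·M_1 = 6(Δ_0 - p'(0)) = 60 and h_3·M_3 + 2h_3·M_4 = 6(p'(4) - Δ_3) = 42.
Hence M_0 = 275/7, M_1 = -130/7, M_2 = 5, M_3 = -52/7, M_4 = 173/7.
On [2, 3], with p_2(t) = a_2 + b_2·(t - 2) + c_2·(t - 2)² + d_2·(t - 2)³: c_2 = M_2/2 = 5/2, d_2 = (M_3 - M_2)/(6h_2) = -29/14, b_2 = Δ_2 - h_2(2M_2 + M_3)/6 = -10/7.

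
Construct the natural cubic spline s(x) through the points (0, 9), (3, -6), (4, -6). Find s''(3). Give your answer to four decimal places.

3.7500

With m_i denoting the second derivative at x_i, h_i = 3, 1, and Δ_i = (y_(i+1) − y_i)/h_i = -5, 0:
  3·m_0 + 8·m_1 + 1·m_2 = 6(Δ_1 - Δ_0) = 30
Natural end conditions: m_0 = m_2 = 0.
Solving: m_0 = 0, m_1 = 15/4, m_2 = 0.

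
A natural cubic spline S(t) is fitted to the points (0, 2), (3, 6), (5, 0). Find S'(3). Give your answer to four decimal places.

Write m_i for S''(x_i). With h_i = 3, 2 and divided differences Δ_i = 4/3, -3, the continuity of S' gives the tridiagonal system
  3·m_0 + 10·m_1 + 2·m_2 = 6(Δ_1 - Δ_0) = -26
Natural end conditions: m_0 = m_2 = 0.
Forward elimination and back-substitution give m_0 = 0, m_1 = -13/5, m_2 = 0.
On [3, 5], S'(t) = b_1 + 2c_1·(t - 3) + 3d_1·(t - 3)² with b_1 = Δ_1 - h_1(2m_1 + m_2)/6 = -19/15, c_1 = m_1/2 = -13/10, d_1 = (m_2 - m_1)/(6h_1) = 13/60. So S'(3) = -19/15.

-1.2667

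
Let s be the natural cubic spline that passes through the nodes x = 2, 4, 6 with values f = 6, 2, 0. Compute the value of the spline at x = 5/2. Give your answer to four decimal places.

Put M_i = s'' at the i-th knot. Here h = (2, 2) and Δ = (-2, -1), so the interior equations h_(i-1)·M_(i-1) + 2(h_(i-1)+h_i)·M_i + h_i·M_(i+1) = 6(Δ_i − Δ_(i-1)) read
  2·M_0 + 8·M_1 + 2·M_2 = 6(Δ_1 - Δ_0) = 6
Natural end conditions: M_0 = M_2 = 0.
Forward elimination and back-substitution give M_0 = 0, M_1 = 3/4, M_2 = 0.
On [2, 4], s(x) = 6 - 9/4·(x - 2) + 0·(x - 2)² + 1/16·(x - 2)³.
With (x - 2) = 1/2: s(5/2) = 625/128.

4.8828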